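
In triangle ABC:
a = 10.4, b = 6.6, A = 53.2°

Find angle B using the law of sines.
sin(B)/b = sin(A)/a
sin(B) = b·sin(A)/a = 6.6·sin(53.2°)/10.4 = 0.508156
B = arcsin(0.508156) = 30.54°  (b ≤ a, so B ≤ A and the acute solution is unique)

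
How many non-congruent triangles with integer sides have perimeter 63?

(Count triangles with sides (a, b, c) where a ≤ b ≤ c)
With a ≤ b ≤ c and a + b + c = 63, the triangle inequality a + b > c gives c < 63/2, so c ≤ 31.
Iterate a from 1 to ⌊p/3⌋ = 21; for each a, b ranges from a to ⌊(p−a)/2⌋ with c = p − a − b, keeping only c ≥ b.
Triples: (1, 31, 31), (2, 30, 31), (3, 29, 31), …
Count = 91 triangles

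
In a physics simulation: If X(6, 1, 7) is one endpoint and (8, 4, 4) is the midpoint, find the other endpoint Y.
Y = (2×8 - 6, 2×4 - 1, 2×4 - 7) = (10, 7, 1)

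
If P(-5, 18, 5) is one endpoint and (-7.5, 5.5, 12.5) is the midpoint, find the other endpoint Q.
Q = (2×(-7.5) - (-5), 2×5.5 - 18, 2×12.5 - 5) = (-10, -7, 20)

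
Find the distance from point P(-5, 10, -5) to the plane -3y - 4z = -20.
d = |0(-5) + (-3)(10) + (-4)(-5) - (-20)| / √(0² + (-3)² + (-4)²) = 10/√25 = 2.0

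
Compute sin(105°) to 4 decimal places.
sin(105 degrees) = 0.9659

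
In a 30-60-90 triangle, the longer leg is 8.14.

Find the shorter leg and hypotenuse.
In a 30-60-90 triangle, sides are in ratio 1 : √3 : 2.
Long leg = short leg·√3  →  short leg = 8.14/√3 = 4.7
Hypotenuse = 2·(short leg) = 2·8.14/√3 = 9.399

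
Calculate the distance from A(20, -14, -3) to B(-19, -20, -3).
d = √[(-39)² + (-6)² + (0)²] = √1557 = 39.46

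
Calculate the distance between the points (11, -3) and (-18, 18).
Using the distance formula: d = sqrt((x₂-x₁)² + (y₂-y₁)²)
dx = (-18) - 11 = -29
dy = 18 - (-3) = 21
d = sqrt((-29)² + 21²) = sqrt(841 + 441) = sqrt(1282) = 35.81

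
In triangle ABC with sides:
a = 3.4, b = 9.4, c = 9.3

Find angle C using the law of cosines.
cos(C) = (a² + b² - c²)/(2ab)
cos(C) = (3.4² + 9.4² - 9.3²)/(2·3.4·9.4) = 13.43/63.92 = 0.210106
C = arccos(0.210106) = 77.87°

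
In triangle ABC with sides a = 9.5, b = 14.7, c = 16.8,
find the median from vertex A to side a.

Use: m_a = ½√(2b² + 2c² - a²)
m_a = ½√(2·14.7² + 2·16.8² - 9.5²)
m_a = ½√(432.18 + 564.48 - 90.25) = ½√906.41 = 15.05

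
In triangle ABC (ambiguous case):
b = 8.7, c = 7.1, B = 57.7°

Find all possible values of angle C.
sin(C)/c = sin(B)/b  →  sin(C) = c·sin(B)/b = 7.1·sin(57.7°)/8.7 = 0.689811
C₁ = arcsin(0.689811) = 43.62°,  C₂ = 180° - C₁ = 136.38°
Check C₂: A = 180° - 57.7° - 136.38° = -14.08° ≤ 0, rejected
C = 43.62° (one solution)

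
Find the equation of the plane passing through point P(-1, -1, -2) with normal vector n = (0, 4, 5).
d = n·P = (0)(-1) + (4)(-1) + (5)(-2) = -14
Plane: 4y + 5z = -14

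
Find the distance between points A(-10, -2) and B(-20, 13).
Using the distance formula: d = sqrt((x₂-x₁)² + (y₂-y₁)²)
dx = (-20) - (-10) = -10
dy = 13 - (-2) = 15
d = sqrt((-10)² + 15²) = sqrt(100 + 225) = sqrt(325) = 18.03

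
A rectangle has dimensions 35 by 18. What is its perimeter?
Perimeter = 2 * (length + width)
Perimeter = 2 * (35 + 18)
Perimeter = 2 * 53
Perimeter = 106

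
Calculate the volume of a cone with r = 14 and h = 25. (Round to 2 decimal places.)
Volume = (1/3) * pi * r² * h
Volume = (1/3) * pi * 14² * 25
Volume = (1/3) * pi * 196 * 25
Volume = (1/3) * pi * 4900
Volume = 5131.27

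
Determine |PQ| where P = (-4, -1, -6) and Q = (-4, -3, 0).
d = √[(0)² + (-2)² + (6)²] = √40 = 6.325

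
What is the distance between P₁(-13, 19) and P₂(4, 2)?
Using the distance formula: d = sqrt((x₂-x₁)² + (y₂-y₁)²)
dx = 4 - (-13) = 17
dy = 2 - 19 = -17
d = sqrt(17² + (-17)²) = sqrt(289 + 289) = sqrt(578) = 24.04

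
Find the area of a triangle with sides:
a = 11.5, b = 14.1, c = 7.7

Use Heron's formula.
s = (a+b+c)/2 = (11.5+14.1+7.7)/2 = 16.65
A = √(s(s-a)(s-b)(s-c)) = √(16.65·5.15·2.55·8.95)
A = √1956.97 = 44.24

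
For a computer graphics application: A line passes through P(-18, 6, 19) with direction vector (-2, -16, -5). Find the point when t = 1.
P(1) = (-18 + (-2)(1), 6 + (-16)(1), 19 + (-5)(1)) = (-20, -10, 14)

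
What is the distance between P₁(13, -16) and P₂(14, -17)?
Using the distance formula: d = sqrt((x₂-x₁)² + (y₂-y₁)²)
dx = 14 - 13 = 1
dy = (-17) - (-16) = -1
d = sqrt(1² + (-1)²) = sqrt(1 + 1) = sqrt(2) = 1.41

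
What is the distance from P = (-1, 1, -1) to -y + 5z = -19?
d = |0(-1) + (-1)(1) + 5(-1) - (-19)| / √(0² + (-1)² + 5²) = 13/√26 = 2.55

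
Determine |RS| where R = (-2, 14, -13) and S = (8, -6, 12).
d = √[(10)² + (-20)² + (25)²] = √1125 = 33.54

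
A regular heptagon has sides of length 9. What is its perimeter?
Perimeter = number of sides * side length
Perimeter = 7 * 9
Perimeter = 63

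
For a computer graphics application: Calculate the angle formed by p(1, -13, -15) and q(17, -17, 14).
p·q = 28, |p|² = 395, |q|² = 774
cos θ = 28/√305730 ≈ 0.05064
θ ≈ 87.1°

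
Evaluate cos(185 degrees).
cos(185 degrees) = -0.9962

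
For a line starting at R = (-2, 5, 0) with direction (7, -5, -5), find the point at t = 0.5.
P(0.5) = (-2 + 7(0.5), 5 + (-5)(0.5), 0 + (-5)(0.5)) = (1.5, 2.5, -2.5)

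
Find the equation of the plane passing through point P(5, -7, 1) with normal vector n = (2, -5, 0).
d = n·P = (2)(5) + (-5)(-7) + (0)(1) = 45
Plane: 2x - 5y = 45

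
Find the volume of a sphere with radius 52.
Volume = (4/3) * pi * r³
Volume = (4/3) * pi * 52³
Volume = (4/3) * pi * 140608
Volume = 588977.41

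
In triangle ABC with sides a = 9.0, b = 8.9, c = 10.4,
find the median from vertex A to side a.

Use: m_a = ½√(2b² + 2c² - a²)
m_a = ½√(2·8.9² + 2·10.4² - 9.0²)
m_a = ½√(158.42 + 216.32 - 81) = ½√293.74 = 8.569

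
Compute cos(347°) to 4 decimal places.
cos(347 degrees) = 0.9744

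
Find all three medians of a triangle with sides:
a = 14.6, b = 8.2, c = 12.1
Using m_x = ½√(2y² + 2z² - x²):
m_a = ½√(2·8.2² + 2·12.1² - 14.6²) = ½√214.14 = 7.317
m_b = ½√(2·14.6² + 2·12.1² - 8.2²) = ½√651.9 = 12.77
m_c = ½√(2·14.6² + 2·8.2² - 12.1²) = ½√414.39 = 10.18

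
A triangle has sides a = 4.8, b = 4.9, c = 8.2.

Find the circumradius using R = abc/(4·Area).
s = (a+b+c)/2 = 8.95
Area = √(s(s-a)(s-b)(s-c)) = √(8.95·4.15·4.05·0.75) = 10.6217
R = abc/(4·Area) = (4.8·4.9·8.2)/(4·10.6217) = 192.864/42.4868 = 4.539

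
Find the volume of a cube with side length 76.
Volume = s³
Volume = 76³
Volume = 438976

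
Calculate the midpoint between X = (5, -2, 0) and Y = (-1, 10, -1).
Midpoint = ((5-1)/2, (-2+10)/2, (0-1)/2) = (2, 4, -0.5)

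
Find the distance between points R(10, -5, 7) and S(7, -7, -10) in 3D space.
d = √[(-3)² + (-2)² + (-17)²] = √302 = 17.38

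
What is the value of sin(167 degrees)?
sin(167 degrees) = 0.225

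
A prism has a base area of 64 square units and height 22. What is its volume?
Volume = base area * height
Volume = 64 * 22
Volume = 1408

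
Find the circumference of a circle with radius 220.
Circumference = 2 * pi * r
Circumference = 2 * pi * 220
Circumference = 1382.30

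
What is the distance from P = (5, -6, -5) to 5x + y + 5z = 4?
d = |5(5) + 1(-6) + 5(-5) - (4)| / √(5² + 1² + 5²) = 10/√51 = 1.4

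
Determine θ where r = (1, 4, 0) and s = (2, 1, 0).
r·s = 6, |r|² = 17, |s|² = 5
cos θ = 6/√85 ≈ 0.6508
θ ≈ 49.4°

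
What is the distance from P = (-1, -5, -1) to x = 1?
d = |1(-1) + 0(-5) + 0(-1) - (1)| / √(1² + 0² + 0²) = 2/√1 = 2.0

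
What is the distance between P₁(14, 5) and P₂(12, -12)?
Using the distance formula: d = sqrt((x₂-x₁)² + (y₂-y₁)²)
dx = 12 - 14 = -2
dy = (-12) - 5 = -17
d = sqrt((-2)² + (-17)²) = sqrt(4 + 289) = sqrt(293) = 17.12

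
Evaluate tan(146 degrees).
tan(146 degrees) = -0.6745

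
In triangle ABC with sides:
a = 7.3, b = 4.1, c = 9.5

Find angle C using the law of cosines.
cos(C) = (a² + b² - c²)/(2ab)
cos(C) = (7.3² + 4.1² - 9.5²)/(2·7.3·4.1) = -20.15/59.86 = -0.336619
C = arccos(-0.336619) = 109.7°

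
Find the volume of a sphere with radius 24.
Volume = (4/3) * pi * r³
Volume = (4/3) * pi * 24³
Volume = (4/3) * pi * 13824
Volume = 57905.84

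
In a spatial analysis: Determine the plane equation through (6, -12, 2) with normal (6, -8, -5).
d = n·P = (6)(6) + (-8)(-12) + (-5)(2) = 122
Plane: 6x - 8y - 5z = 122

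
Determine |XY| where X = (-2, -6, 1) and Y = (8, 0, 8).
d = √[(10)² + (6)² + (7)²] = √185 = 13.6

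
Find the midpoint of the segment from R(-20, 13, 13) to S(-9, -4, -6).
Midpoint = ((-20-9)/2, (13-4)/2, (13-6)/2) = (-14.5, 4.5, 3.5)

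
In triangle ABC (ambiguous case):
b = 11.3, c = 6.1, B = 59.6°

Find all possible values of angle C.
sin(C)/c = sin(B)/b  →  sin(C) = c·sin(B)/b = 6.1·sin(59.6°)/11.3 = 0.465605
C₁ = arcsin(0.465605) = 27.75°,  C₂ = 180° - C₁ = 152.25°
Check C₂: A = 180° - 59.6° - 152.25° = -31.85° ≤ 0, rejected
C = 27.75° (one solution)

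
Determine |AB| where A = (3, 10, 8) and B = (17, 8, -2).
d = √[(14)² + (-2)² + (-10)²] = √300 = 17.32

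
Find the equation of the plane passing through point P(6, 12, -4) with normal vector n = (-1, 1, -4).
d = n·P = (-1)(6) + (1)(12) + (-4)(-4) = 22
Plane: -x + y - 4z = 22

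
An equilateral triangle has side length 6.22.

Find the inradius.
For an equilateral triangle, r = s/(2√3) where s is the side.
r = 6.22/(2√3) = 6.22/3.464102 = 1.796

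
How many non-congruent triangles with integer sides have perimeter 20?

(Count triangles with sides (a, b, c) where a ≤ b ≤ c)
With a ≤ b ≤ c and a + b + c = 20, the triangle inequality a + b > c gives c < 20/2, so c ≤ 9.
Iterate a from 1 to ⌊p/3⌋ = 6; for each a, b ranges from a to ⌊(p−a)/2⌋ with c = p − a − b, keeping only c ≥ b.
Triples: (2, 9, 9), (3, 8, 9), (4, 7, 9), …
Count = 8 triangles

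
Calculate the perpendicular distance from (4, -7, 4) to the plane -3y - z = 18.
d = |0(4) + (-3)(-7) + (-1)(4) - (18)| / √(0² + (-3)² + (-1)²) = 1/√10 = 0.3162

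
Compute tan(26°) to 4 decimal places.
tan(26 degrees) = 0.4877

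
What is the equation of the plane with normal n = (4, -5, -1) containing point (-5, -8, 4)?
d = n·P = (4)(-5) + (-5)(-8) + (-1)(4) = 16
Plane: 4x - 5y - z = 16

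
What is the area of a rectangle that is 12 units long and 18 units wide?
Area = length * width
Area = 12 * 18
Area = 216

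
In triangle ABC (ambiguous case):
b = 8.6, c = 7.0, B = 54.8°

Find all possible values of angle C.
sin(C)/c = sin(B)/b  →  sin(C) = c·sin(B)/b = 7.0·sin(54.8°)/8.6 = 0.665118
C₁ = arcsin(0.665118) = 41.69°,  C₂ = 180° - C₁ = 138.31°
Check C₂: A = 180° - 54.8° - 138.31° = -13.11° ≤ 0, rejected
C = 41.69° (one solution)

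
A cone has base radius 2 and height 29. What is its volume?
Volume = (1/3) * pi * r² * h
Volume = (1/3) * pi * 2² * 29
Volume = (1/3) * pi * 4 * 29
Volume = (1/3) * pi * 116
Volume = 121.47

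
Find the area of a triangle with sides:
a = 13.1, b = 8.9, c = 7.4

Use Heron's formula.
s = (a+b+c)/2 = (13.1+8.9+7.4)/2 = 14.7
A = √(s(s-a)(s-b)(s-c)) = √(14.7·1.6·5.8·7.3)
A = √995.837 = 31.56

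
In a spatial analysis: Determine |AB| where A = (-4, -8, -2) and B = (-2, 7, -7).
d = √[(2)² + (15)² + (-5)²] = √254 = 15.94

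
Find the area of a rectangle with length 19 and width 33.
Area = length * width
Area = 19 * 33
Area = 627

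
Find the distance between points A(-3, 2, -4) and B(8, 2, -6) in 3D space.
d = √[(11)² + (0)² + (-2)²] = √125 = 11.18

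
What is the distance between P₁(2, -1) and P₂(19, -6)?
Using the distance formula: d = sqrt((x₂-x₁)² + (y₂-y₁)²)
dx = 19 - 2 = 17
dy = (-6) - (-1) = -5
d = sqrt(17² + (-5)²) = sqrt(289 + 25) = sqrt(314) = 17.72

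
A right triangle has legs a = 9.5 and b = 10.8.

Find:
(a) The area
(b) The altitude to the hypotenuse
(a) Area = ½ab = ½·9.5·10.8 = 51.3
(b) Hypotenuse c = √(9.5² + 10.8²) = √206.89 = 14.3837
    Area = ½·c·h_c  →  h_c = 2·Area/c = 2·51.3/14.3837 = 7.133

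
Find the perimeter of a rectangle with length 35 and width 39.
Perimeter = 2 * (length + width)
Perimeter = 2 * (35 + 39)
Perimeter = 2 * 74
Perimeter = 148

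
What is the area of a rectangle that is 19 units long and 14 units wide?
Area = length * width
Area = 19 * 14
Area = 266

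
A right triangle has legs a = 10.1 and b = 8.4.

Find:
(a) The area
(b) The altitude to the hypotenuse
(a) Area = ½ab = ½·10.1·8.4 = 42.42
(b) Hypotenuse c = √(10.1² + 8.4²) = √172.57 = 13.1366
    Area = ½·c·h_c  →  h_c = 2·Area/c = 2·42.42/13.1366 = 6.458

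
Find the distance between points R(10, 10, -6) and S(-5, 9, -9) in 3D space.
d = √[(-15)² + (-1)² + (-3)²] = √235 = 15.33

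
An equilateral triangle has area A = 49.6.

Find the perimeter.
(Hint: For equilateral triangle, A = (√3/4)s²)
A = (√3/4)s²  →  s² = 4A/√3 = 4·49.6/√3 = 114.546
s = 10.7026
Perimeter = 3s = 32.11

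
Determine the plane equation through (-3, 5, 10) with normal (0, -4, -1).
d = n·P = (0)(-3) + (-4)(5) + (-1)(10) = -30
Plane: -4y - z = -30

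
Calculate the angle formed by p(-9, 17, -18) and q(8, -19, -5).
p·q = -305, |p|² = 694, |q|² = 450
cos θ = -305/√312300 ≈ -0.5458
θ ≈ 123.1°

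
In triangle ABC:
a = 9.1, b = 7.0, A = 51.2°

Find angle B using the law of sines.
sin(B)/b = sin(A)/a
sin(B) = b·sin(A)/a = 7.0·sin(51.2°)/9.1 = 0.599491
B = arcsin(0.599491) = 36.83°  (b ≤ a, so B ≤ A and the acute solution is unique)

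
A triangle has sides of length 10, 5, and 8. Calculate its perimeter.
Perimeter = sum of all sides
Perimeter = 10 + 5 + 8
Perimeter = 23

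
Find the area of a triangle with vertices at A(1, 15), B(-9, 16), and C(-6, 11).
Using the coordinate formula: Area = (1/2)|x₁(y₂-y₃) + x₂(y₃-y₁) + x₃(y₁-y₂)|
Area = (1/2)|1(16-11) + (-9)(11-15) + (-6)(15-16)|
Area = (1/2)|1*5 + (-9)*(-4) + (-6)*(-1)|
Area = (1/2)|5 + 36 + 6|
Area = (1/2)*47 = 23.50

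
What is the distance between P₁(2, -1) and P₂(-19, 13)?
Using the distance formula: d = sqrt((x₂-x₁)² + (y₂-y₁)²)
dx = (-19) - 2 = -21
dy = 13 - (-1) = 14
d = sqrt((-21)² + 14²) = sqrt(441 + 196) = sqrt(637) = 25.24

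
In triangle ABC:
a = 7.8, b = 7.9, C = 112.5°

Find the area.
Using A = ½ab·sin(C):
A = ½·7.8·7.9·sin(112.5°) = ½·61.62·0.923880 = 28.46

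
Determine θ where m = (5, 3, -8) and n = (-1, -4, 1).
m·n = -25, |m|² = 98, |n|² = 18
cos θ = -25/√1764 ≈ -0.5952
θ ≈ 126.5°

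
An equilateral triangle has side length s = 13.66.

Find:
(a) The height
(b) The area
(a) Height h = s·√3/2 = 13.66·√3/2 = 11.83
(b) Area = (√3/4)·s² = (√3/4)·13.66² = (√3/4)·186.596 = 80.8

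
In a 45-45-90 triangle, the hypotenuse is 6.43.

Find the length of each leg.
In a 45-45-90 triangle, hypotenuse = leg·√2  →  leg = hypotenuse/√2
leg = 6.43/√2 = 4.547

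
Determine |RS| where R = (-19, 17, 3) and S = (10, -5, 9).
d = √[(29)² + (-22)² + (6)²] = √1361 = 36.89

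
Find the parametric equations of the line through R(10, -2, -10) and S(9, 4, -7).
Direction vector d = S - R = (-1, 6, 3)
x = 10 - t, y = -2 + 6t, z = -10 + 3t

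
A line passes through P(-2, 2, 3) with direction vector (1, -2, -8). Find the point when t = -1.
P(-1) = (-2 + 1(-1), 2 + (-2)(-1), 3 + (-8)(-1)) = (-3, 4, 11)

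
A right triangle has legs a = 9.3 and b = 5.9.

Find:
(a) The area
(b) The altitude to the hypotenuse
(a) Area = ½ab = ½·9.3·5.9 = 27.435
(b) Hypotenuse c = √(9.3² + 5.9²) = √121.3 = 11.0136
    Area = ½·c·h_c  →  h_c = 2·Area/c = 2·27.435/11.0136 = 4.982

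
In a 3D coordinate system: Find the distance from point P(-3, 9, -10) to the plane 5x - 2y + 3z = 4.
d = |5(-3) + (-2)(9) + 3(-10) - (4)| / √(5² + (-2)² + 3²) = 67/√38 = 10.87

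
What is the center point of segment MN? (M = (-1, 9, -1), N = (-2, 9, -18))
Midpoint = ((-1-2)/2, (9+9)/2, (-1-18)/2) = (-1.5, 9, -9.5)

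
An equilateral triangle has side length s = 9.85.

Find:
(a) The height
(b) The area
(a) Height h = s·√3/2 = 9.85·√3/2 = 8.53
(b) Area = (√3/4)·s² = (√3/4)·9.85² = (√3/4)·97.0225 = 42.01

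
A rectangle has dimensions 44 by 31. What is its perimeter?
Perimeter = 2 * (length + width)
Perimeter = 2 * (44 + 31)
Perimeter = 2 * 75
Perimeter = 150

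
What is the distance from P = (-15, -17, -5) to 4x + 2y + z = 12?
d = |4(-15) + 2(-17) + 1(-5) - (12)| / √(4² + 2² + 1²) = 111/√21 = 24.22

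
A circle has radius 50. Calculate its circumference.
Circumference = 2 * pi * r
Circumference = 2 * pi * 50
Circumference = 314.16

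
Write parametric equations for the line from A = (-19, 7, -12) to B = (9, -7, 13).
Direction vector d = B - A = (28, -14, 25)
x = -19 + 28t, y = 7 - 14t, z = -12 + 25t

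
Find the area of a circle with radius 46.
Area = pi * r²
Area = pi * 46²
Area = pi * 2116
Area = 6647.61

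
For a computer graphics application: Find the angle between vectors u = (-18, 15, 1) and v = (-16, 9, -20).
u·v = 403, |u|² = 550, |v|² = 737
cos θ = 403/√405350 ≈ 0.633
θ ≈ 50.73°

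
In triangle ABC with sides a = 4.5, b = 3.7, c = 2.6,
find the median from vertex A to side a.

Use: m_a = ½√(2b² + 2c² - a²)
m_a = ½√(2·3.7² + 2·2.6² - 4.5²)
m_a = ½√(27.38 + 13.52 - 20.25) = ½√20.65 = 2.272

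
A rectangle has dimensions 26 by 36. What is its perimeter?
Perimeter = 2 * (length + width)
Perimeter = 2 * (26 + 36)
Perimeter = 2 * 62
Perimeter = 124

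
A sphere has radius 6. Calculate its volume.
Volume = (4/3) * pi * r³
Volume = (4/3) * pi * 6³
Volume = (4/3) * pi * 216
Volume = 904.78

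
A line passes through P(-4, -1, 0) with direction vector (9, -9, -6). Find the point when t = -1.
P(-1) = (-4 + 9(-1), -1 + (-9)(-1), 0 + (-6)(-1)) = (-13, 8, 6)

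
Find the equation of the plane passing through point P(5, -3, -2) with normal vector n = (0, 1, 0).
d = n·P = (0)(5) + (1)(-3) + (0)(-2) = -3
Plane: y = -3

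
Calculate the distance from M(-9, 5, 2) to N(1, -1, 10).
d = √[(10)² + (-6)² + (8)²] = √200 = 14.14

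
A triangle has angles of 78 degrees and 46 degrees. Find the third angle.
Sum of angles in a triangle = 180 degrees
Third angle = 180 - 78 - 46
Third angle = 56 degrees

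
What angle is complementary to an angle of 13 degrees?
Complementary angles sum to 90 degrees.
Other angle = 90 - 13
Other angle = 77 degrees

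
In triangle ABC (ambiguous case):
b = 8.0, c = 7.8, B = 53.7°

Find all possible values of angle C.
sin(C)/c = sin(B)/b  →  sin(C) = c·sin(B)/b = 7.8·sin(53.7°)/8.0 = 0.785780
C₁ = arcsin(0.785780) = 51.79°,  C₂ = 180° - C₁ = 128.21°
Check C₂: A = 180° - 53.7° - 128.21° = -1.91° ≤ 0, rejected
C = 51.79° (one solution)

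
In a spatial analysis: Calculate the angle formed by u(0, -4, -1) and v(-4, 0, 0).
u·v = 0, |u|² = 17, |v|² = 16
cos θ = 0/√272 ≈ 0.0
θ ≈ 90.0°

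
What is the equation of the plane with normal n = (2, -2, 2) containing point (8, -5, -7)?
d = n·P = (2)(8) + (-2)(-5) + (2)(-7) = 12
Plane: 2x - 2y + 2z = 12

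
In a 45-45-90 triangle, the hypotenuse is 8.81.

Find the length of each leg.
In a 45-45-90 triangle, hypotenuse = leg·√2  →  leg = hypotenuse/√2
leg = 8.81/√2 = 6.23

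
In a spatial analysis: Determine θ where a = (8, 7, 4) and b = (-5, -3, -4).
a·b = -77, |a|² = 129, |b|² = 50
cos θ = -77/√6450 ≈ -0.9588
θ ≈ 163.5°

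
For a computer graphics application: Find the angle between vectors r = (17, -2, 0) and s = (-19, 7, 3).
r·s = -337, |r|² = 293, |s|² = 419
cos θ = -337/√122767 ≈ -0.9618
θ ≈ 164.1°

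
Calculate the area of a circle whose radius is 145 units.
Area = pi * r²
Area = pi * 145²
Area = pi * 21025
Area = 66051.99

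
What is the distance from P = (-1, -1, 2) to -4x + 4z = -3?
d = |(-4)(-1) + 0(-1) + 4(2) - (-3)| / √((-4)² + 0² + 4²) = 15/√32 = 2.652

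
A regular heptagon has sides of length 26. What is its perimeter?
Perimeter = number of sides * side length
Perimeter = 7 * 26
Perimeter = 182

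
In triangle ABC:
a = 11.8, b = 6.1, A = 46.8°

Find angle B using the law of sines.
sin(B)/b = sin(A)/a
sin(B) = b·sin(A)/a = 6.1·sin(46.8°)/11.8 = 0.376840
B = arcsin(0.376840) = 22.14°  (b ≤ a, so B ≤ A and the acute solution is unique)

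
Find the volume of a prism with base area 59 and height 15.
Volume = base area * height
Volume = 59 * 15
Volume = 885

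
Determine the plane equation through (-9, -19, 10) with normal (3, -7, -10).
d = n·P = (3)(-9) + (-7)(-19) + (-10)(10) = 6
Plane: 3x - 7y - 10z = 6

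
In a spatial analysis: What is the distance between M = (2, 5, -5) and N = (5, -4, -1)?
d = √[(3)² + (-9)² + (4)²] = √106 = 10.3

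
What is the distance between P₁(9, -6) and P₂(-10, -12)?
Using the distance formula: d = sqrt((x₂-x₁)² + (y₂-y₁)²)
dx = (-10) - 9 = -19
dy = (-12) - (-6) = -6
d = sqrt((-19)² + (-6)²) = sqrt(361 + 36) = sqrt(397) = 19.92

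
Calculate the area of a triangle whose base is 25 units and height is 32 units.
Area = (1/2) * base * height
Area = (1/2) * 25 * 32
Area = 400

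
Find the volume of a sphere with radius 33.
Volume = (4/3) * pi * r³
Volume = (4/3) * pi * 33³
Volume = (4/3) * pi * 35937
Volume = 150532.55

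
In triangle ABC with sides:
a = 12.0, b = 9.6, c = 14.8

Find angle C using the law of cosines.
cos(C) = (a² + b² - c²)/(2ab)
cos(C) = (12.0² + 9.6² - 14.8²)/(2·12.0·9.6) = 17.12/230.4 = 0.074306
C = arccos(0.074306) = 85.74°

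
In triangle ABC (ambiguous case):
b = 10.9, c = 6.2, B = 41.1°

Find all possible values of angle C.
sin(C)/c = sin(B)/b  →  sin(C) = c·sin(B)/b = 6.2·sin(41.1°)/10.9 = 0.373920
C₁ = arcsin(0.373920) = 21.96°,  C₂ = 180° - C₁ = 158.04°
Check C₂: A = 180° - 41.1° - 158.04° = -19.14° ≤ 0, rejected
C = 21.96° (one solution)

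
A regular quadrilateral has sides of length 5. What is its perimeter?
Perimeter = number of sides * side length
Perimeter = 4 * 5
Perimeter = 20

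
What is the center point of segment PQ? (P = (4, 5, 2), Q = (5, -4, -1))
Midpoint = ((4+5)/2, (5-4)/2, (2-1)/2) = (4.5, 0.5, 0.5)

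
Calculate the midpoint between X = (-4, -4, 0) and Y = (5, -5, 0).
Midpoint = ((-4+5)/2, (-4-5)/2, (0+0)/2) = (0.5, -4.5, 0)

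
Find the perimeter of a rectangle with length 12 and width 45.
Perimeter = 2 * (length + width)
Perimeter = 2 * (12 + 45)
Perimeter = 2 * 57
Perimeter = 114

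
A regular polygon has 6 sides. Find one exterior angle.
Exterior angle of a regular n-gon = 360/n
Exterior angle = 360/6
Exterior angle = 60 degrees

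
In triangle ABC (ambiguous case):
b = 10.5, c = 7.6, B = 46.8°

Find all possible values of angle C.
sin(C)/c = sin(B)/b  →  sin(C) = c·sin(B)/b = 7.6·sin(46.8°)/10.5 = 0.527634
C₁ = arcsin(0.527634) = 31.85°,  C₂ = 180° - C₁ = 148.15°
Check C₂: A = 180° - 46.8° - 148.15° = -14.95° ≤ 0, rejected
C = 31.85° (one solution)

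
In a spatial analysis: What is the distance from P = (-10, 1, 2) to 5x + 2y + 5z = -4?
d = |5(-10) + 2(1) + 5(2) - (-4)| / √(5² + 2² + 5²) = 34/√54 = 4.627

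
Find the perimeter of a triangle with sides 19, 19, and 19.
Perimeter = sum of all sides
Perimeter = 19 + 19 + 19
Perimeter = 57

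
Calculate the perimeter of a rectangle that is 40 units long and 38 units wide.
Perimeter = 2 * (length + width)
Perimeter = 2 * (40 + 38)
Perimeter = 2 * 78
Perimeter = 156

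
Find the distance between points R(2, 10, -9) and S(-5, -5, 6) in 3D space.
d = √[(-7)² + (-15)² + (15)²] = √499 = 22.34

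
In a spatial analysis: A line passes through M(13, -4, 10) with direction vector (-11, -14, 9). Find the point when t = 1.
P(1) = (13 + (-11)(1), -4 + (-14)(1), 10 + 9(1)) = (2, -18, 19)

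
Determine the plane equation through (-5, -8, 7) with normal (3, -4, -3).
d = n·P = (3)(-5) + (-4)(-8) + (-3)(7) = -4
Plane: 3x - 4y - 3z = -4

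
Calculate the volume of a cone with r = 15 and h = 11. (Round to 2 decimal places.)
Volume = (1/3) * pi * r² * h
Volume = (1/3) * pi * 15² * 11
Volume = (1/3) * pi * 225 * 11
Volume = (1/3) * pi * 2475
Volume = 2591.81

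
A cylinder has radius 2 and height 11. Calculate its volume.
Volume = pi * r² * h
Volume = pi * 2² * 11
Volume = pi * 4 * 11
Volume = pi * 44
Volume = 138.23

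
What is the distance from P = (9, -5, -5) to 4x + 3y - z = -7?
d = |4(9) + 3(-5) + (-1)(-5) - (-7)| / √(4² + 3² + (-1)²) = 33/√26 = 6.472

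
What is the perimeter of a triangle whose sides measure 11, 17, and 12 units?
Perimeter = sum of all sides
Perimeter = 11 + 17 + 12
Perimeter = 40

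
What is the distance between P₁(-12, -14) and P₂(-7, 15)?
Using the distance formula: d = sqrt((x₂-x₁)² + (y₂-y₁)²)
dx = (-7) - (-12) = 5
dy = 15 - (-14) = 29
d = sqrt(5² + 29²) = sqrt(25 + 841) = sqrt(866) = 29.43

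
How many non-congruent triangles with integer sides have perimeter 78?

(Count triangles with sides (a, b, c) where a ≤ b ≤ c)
With a ≤ b ≤ c and a + b + c = 78, the triangle inequality a + b > c gives c < 78/2, so c ≤ 38.
Iterate a from 1 to ⌊p/3⌋ = 26; for each a, b ranges from a to ⌊(p−a)/2⌋ with c = p − a − b, keeping only c ≥ b.
Triples: (2, 38, 38), (3, 37, 38), (4, 36, 38), …
Count = 127 triangles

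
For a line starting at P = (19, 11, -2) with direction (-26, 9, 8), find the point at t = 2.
P(2) = (19 + (-26)(2), 11 + 9(2), -2 + 8(2)) = (-33, 29, 14)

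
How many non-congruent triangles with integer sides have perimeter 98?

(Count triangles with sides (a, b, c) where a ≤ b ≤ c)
With a ≤ b ≤ c and a + b + c = 98, the triangle inequality a + b > c gives c < 98/2, so c ≤ 48.
Iterate a from 1 to ⌊p/3⌋ = 32; for each a, b ranges from a to ⌊(p−a)/2⌋ with c = p − a − b, keeping only c ≥ b.
Triples: (2, 48, 48), (3, 47, 48), (4, 46, 48), …
Count = 200 triangles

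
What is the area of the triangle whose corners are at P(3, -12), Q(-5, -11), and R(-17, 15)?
Using the coordinate formula: Area = (1/2)|x₁(y₂-y₃) + x₂(y₃-y₁) + x₃(y₁-y₂)|
Area = (1/2)|3((-11)-15) + (-5)(15-(-12)) + (-17)((-12)-(-11))|
Area = (1/2)|3*(-26) + (-5)*27 + (-17)*(-1)|
Area = (1/2)|(-78) + (-135) + 17|
Area = (1/2)*196 = 98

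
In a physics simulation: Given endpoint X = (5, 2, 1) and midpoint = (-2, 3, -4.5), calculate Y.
Y = (2×(-2) - 5, 2×3 - 2, 2×(-4.5) - 1) = (-9, 4, -10)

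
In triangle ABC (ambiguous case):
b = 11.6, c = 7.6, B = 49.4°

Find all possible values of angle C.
sin(C)/c = sin(B)/b  →  sin(C) = c·sin(B)/b = 7.6·sin(49.4°)/11.6 = 0.497454
C₁ = arcsin(0.497454) = 29.83°,  C₂ = 180° - C₁ = 150.17°
Check C₂: A = 180° - 49.4° - 150.17° = -19.57° ≤ 0, rejected
C = 29.83° (one solution)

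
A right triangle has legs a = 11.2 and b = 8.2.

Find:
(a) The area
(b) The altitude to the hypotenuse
(a) Area = ½ab = ½·11.2·8.2 = 45.92
(b) Hypotenuse c = √(11.2² + 8.2²) = √192.68 = 13.8809
    Area = ½·c·h_c  →  h_c = 2·Area/c = 2·45.92/13.8809 = 6.616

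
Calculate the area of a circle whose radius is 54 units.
Area = pi * r²
Area = pi * 54²
Area = pi * 2916
Area = 9160.88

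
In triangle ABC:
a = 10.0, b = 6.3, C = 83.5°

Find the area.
Using A = ½ab·sin(C):
A = ½·10.0·6.3·sin(83.5°) = ½·63·0.993572 = 31.3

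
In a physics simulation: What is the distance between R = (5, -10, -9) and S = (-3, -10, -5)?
d = √[(-8)² + (0)² + (4)²] = √80 = 8.944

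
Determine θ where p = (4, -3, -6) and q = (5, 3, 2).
p·q = -1, |p|² = 61, |q|² = 38
cos θ = -1/√2318 ≈ -0.02077
θ ≈ 91.19°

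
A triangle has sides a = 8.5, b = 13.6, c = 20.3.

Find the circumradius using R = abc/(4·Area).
s = (a+b+c)/2 = 21.2
Area = √(s(s-a)(s-b)(s-c)) = √(21.2·12.7·7.6·0.9) = 42.9139
R = abc/(4·Area) = (8.5·13.6·20.3)/(4·42.9139) = 2346.68/171.6556 = 13.67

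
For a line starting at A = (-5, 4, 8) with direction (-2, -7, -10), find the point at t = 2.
P(2) = (-5 + (-2)(2), 4 + (-7)(2), 8 + (-10)(2)) = (-9, -10, -12)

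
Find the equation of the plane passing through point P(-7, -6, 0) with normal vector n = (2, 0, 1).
d = n·P = (2)(-7) + (0)(-6) + (1)(0) = -14
Plane: 2x + z = -14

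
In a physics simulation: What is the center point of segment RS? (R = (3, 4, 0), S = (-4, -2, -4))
Midpoint = ((3-4)/2, (4-2)/2, (0-4)/2) = (-0.5, 1, -2)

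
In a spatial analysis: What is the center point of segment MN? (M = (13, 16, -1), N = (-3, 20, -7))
Midpoint = ((13-3)/2, (16+20)/2, (-1-7)/2) = (5, 18, -4)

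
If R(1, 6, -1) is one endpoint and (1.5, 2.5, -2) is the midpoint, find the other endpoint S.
S = (2×1.5 - 1, 2×2.5 - 6, 2×(-2) - (-1)) = (2, -1, -3)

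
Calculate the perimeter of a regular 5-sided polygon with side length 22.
Perimeter = number of sides * side length
Perimeter = 5 * 22
Perimeter = 110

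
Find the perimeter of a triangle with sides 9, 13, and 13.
Perimeter = sum of all sides
Perimeter = 9 + 13 + 13
Perimeter = 35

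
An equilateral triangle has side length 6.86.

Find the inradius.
For an equilateral triangle, r = s/(2√3) where s is the side.
r = 6.86/(2√3) = 6.86/3.464102 = 1.98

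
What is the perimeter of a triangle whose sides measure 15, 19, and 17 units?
Perimeter = sum of all sides
Perimeter = 15 + 19 + 17
Perimeter = 51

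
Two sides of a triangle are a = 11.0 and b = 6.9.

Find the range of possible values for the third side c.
By the triangle inequality: |a - b| < c < a + b
|11.0 - 6.9| < c < 11.0 + 6.9
4.1 < c < 17.9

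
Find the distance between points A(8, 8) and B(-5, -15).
Using the distance formula: d = sqrt((x₂-x₁)² + (y₂-y₁)²)
dx = (-5) - 8 = -13
dy = (-15) - 8 = -23
d = sqrt((-13)² + (-23)²) = sqrt(169 + 529) = sqrt(698) = 26.42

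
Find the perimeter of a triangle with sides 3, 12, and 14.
Perimeter = sum of all sides
Perimeter = 3 + 12 + 14
Perimeter = 29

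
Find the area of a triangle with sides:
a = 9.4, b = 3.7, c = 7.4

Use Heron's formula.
s = (a+b+c)/2 = (9.4+3.7+7.4)/2 = 10.25
A = √(s(s-a)(s-b)(s-c)) = √(10.25·0.85·6.55·2.85)
A = √162.641 = 12.75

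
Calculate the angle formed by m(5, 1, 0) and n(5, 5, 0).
m·n = 30, |m|² = 26, |n|² = 50
cos θ = 30/√1300 ≈ 0.8321
θ ≈ 33.69°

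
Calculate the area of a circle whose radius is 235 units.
Area = pi * r²
Area = pi * 235²
Area = pi * 55225
Area = 173494.45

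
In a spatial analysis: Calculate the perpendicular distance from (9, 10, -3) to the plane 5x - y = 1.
d = |5(9) + (-1)(10) + 0(-3) - (1)| / √(5² + (-1)² + 0²) = 34/√26 = 6.668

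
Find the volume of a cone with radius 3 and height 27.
Volume = (1/3) * pi * r² * h
Volume = (1/3) * pi * 3² * 27
Volume = (1/3) * pi * 9 * 27
Volume = (1/3) * pi * 243
Volume = 254.47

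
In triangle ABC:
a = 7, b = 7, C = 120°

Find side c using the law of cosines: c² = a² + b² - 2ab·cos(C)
c² = 7² + 7² - 2·7·7·cos(120°)
c² = 49 + 49 - 98·-0.5000 = 147
c = √147 = 12.12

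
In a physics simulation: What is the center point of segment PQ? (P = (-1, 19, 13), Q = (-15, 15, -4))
Midpoint = ((-1-15)/2, (19+15)/2, (13-4)/2) = (-8, 17, 4.5)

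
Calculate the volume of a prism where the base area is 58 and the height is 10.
Volume = base area * height
Volume = 58 * 10
Volume = 580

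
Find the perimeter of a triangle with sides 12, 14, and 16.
Perimeter = sum of all sides
Perimeter = 12 + 14 + 16
Perimeter = 42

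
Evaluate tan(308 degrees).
tan(308 degrees) = -1.2799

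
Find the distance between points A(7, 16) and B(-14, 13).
Using the distance formula: d = sqrt((x₂-x₁)² + (y₂-y₁)²)
dx = (-14) - 7 = -21
dy = 13 - 16 = -3
d = sqrt((-21)² + (-3)²) = sqrt(441 + 9) = sqrt(450) = 21.21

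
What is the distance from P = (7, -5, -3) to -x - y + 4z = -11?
d = |(-1)(7) + (-1)(-5) + 4(-3) - (-11)| / √((-1)² + (-1)² + 4²) = 3/√18 = 0.7071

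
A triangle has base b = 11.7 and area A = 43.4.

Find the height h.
A = ½bh  →  h = 2A/b
h = 2·43.4/11.7 = 7.419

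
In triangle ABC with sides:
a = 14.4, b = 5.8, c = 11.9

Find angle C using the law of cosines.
cos(C) = (a² + b² - c²)/(2ab)
cos(C) = (14.4² + 5.8² - 11.9²)/(2·14.4·5.8) = 99.39/167.04 = 0.595007
C = arccos(0.595007) = 53.49°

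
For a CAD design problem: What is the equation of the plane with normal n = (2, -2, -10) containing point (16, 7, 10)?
d = n·P = (2)(16) + (-2)(7) + (-10)(10) = -82
Plane: 2x - 2y - 10z = -82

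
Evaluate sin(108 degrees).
sin(108 degrees) = 0.9511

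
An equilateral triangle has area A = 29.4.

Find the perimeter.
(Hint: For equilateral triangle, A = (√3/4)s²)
A = (√3/4)s²  →  s² = 4A/√3 = 4·29.4/√3 = 67.8964
s = 8.23993
Perimeter = 3s = 24.72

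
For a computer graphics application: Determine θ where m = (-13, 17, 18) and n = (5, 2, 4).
m·n = 41, |m|² = 782, |n|² = 45
cos θ = 41/√35190 ≈ 0.2186
θ ≈ 77.38°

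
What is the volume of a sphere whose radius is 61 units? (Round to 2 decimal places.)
Volume = (4/3) * pi * r³
Volume = (4/3) * pi * 61³
Volume = (4/3) * pi * 226981
Volume = 950775.79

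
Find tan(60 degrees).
tan(60 degrees) = sqrt(3)
Decimal approximation: 1.7321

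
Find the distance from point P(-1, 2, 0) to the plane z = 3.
d = |0(-1) + 0(2) + 1(0) - (3)| / √(0² + 0² + 1²) = 3/√1 = 3.0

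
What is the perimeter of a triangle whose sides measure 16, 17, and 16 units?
Perimeter = sum of all sides
Perimeter = 16 + 17 + 16
Perimeter = 49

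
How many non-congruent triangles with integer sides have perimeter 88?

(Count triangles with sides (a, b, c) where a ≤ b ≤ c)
With a ≤ b ≤ c and a + b + c = 88, the triangle inequality a + b > c gives c < 88/2, so c ≤ 43.
Iterate a from 1 to ⌊p/3⌋ = 29; for each a, b ranges from a to ⌊(p−a)/2⌋ with c = p − a − b, keeping only c ≥ b.
Triples: (2, 43, 43), (3, 42, 43), (4, 41, 43), …
Count = 161 triangles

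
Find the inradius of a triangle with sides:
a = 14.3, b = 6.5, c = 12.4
s = (a+b+c)/2 = (14.3+6.5+12.4)/2 = 16.6
Area = √(s(s-a)(s-b)(s-c)) = √(16.6·2.3·10.1·4.2) = 40.2442
r = Area/s = 40.2442/16.6 = 2.424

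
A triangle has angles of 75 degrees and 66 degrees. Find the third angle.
Sum of angles in a triangle = 180 degrees
Third angle = 180 - 75 - 66
Third angle = 39 degrees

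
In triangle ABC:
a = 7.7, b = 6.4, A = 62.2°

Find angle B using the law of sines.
sin(B)/b = sin(A)/a
sin(B) = b·sin(A)/a = 6.4·sin(62.2°)/7.7 = 0.735236
B = arcsin(0.735236) = 47.33°  (b ≤ a, so B ≤ A and the acute solution is unique)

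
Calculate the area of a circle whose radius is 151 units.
Area = pi * r²
Area = pi * 151²
Area = pi * 22801
Area = 71631.45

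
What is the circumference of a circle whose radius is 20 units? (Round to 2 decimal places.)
Circumference = 2 * pi * r
Circumference = 2 * pi * 20
Circumference = 125.66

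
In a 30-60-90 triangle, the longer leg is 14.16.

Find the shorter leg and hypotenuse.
In a 30-60-90 triangle, sides are in ratio 1 : √3 : 2.
Long leg = short leg·√3  →  short leg = 14.16/√3 = 8.175
Hypotenuse = 2·(short leg) = 2·14.16/√3 = 16.35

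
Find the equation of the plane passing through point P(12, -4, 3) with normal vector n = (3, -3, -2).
d = n·P = (3)(12) + (-3)(-4) + (-2)(3) = 42
Plane: 3x - 3y - 2z = 42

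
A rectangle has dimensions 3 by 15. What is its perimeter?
Perimeter = 2 * (length + width)
Perimeter = 2 * (3 + 15)
Perimeter = 2 * 18
Perimeter = 36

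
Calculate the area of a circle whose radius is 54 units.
Area = pi * r²
Area = pi * 54²
Area = pi * 2916
Area = 9160.88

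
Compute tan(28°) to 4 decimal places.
tan(28 degrees) = 0.5317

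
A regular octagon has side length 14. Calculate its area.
For a regular 8-gon with side length s = 14:
Apothem a = s / (2*tan(pi/8)) = 14 / (2*tan(pi/8)) ≈ 16.8995
Perimeter P = 8 * 14 = 112
Area = (1/2) * P * a = (1/2) * 112 * 16.8995 = 946.37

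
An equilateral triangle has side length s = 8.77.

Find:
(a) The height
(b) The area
(a) Height h = s·√3/2 = 8.77·√3/2 = 7.595
(b) Area = (√3/4)·s² = (√3/4)·8.77² = (√3/4)·76.9129 = 33.3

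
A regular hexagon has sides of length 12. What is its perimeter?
Perimeter = number of sides * side length
Perimeter = 6 * 12
Perimeter = 72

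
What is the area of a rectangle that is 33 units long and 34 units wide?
Area = length * width
Area = 33 * 34
Area = 1122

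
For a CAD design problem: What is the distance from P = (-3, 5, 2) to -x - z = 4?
d = |(-1)(-3) + 0(5) + (-1)(2) - (4)| / √((-1)² + 0² + (-1)²) = 3/√2 = 2.121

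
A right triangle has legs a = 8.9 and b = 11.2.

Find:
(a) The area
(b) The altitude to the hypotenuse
(a) Area = ½ab = ½·8.9·11.2 = 49.84
(b) Hypotenuse c = √(8.9² + 11.2²) = √204.65 = 14.3056
    Area = ½·c·h_c  →  h_c = 2·Area/c = 2·49.84/14.3056 = 6.968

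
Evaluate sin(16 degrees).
sin(16 degrees) = 0.2756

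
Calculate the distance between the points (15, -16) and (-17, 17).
Using the distance formula: d = sqrt((x₂-x₁)² + (y₂-y₁)²)
dx = (-17) - 15 = -32
dy = 17 - (-16) = 33
d = sqrt((-32)² + 33²) = sqrt(1024 + 1089) = sqrt(2113) = 45.97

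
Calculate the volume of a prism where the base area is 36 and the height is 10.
Volume = base area * height
Volume = 36 * 10
Volume = 360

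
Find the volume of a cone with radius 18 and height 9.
Volume = (1/3) * pi * r² * h
Volume = (1/3) * pi * 18² * 9
Volume = (1/3) * pi * 324 * 9
Volume = (1/3) * pi * 2916
Volume = 3053.63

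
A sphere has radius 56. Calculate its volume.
Volume = (4/3) * pi * r³
Volume = (4/3) * pi * 56³
Volume = (4/3) * pi * 175616
Volume = 735618.58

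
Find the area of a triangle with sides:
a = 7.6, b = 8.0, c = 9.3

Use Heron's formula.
s = (a+b+c)/2 = (7.6+8.0+9.3)/2 = 12.45
A = √(s(s-a)(s-b)(s-c)) = √(12.45·4.85·4.45·3.15)
A = √846.412 = 29.09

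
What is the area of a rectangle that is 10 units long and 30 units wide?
Area = length * width
Area = 10 * 30
Area = 300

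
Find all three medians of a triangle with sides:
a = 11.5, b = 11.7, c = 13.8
Using m_x = ½√(2y² + 2z² - x²):
m_a = ½√(2·11.7² + 2·13.8² - 11.5²) = ½√522.41 = 11.43
m_b = ½√(2·11.5² + 2·13.8² - 11.7²) = ½√508.49 = 11.27
m_c = ½√(2·11.5² + 2·11.7² - 13.8²) = ½√347.84 = 9.325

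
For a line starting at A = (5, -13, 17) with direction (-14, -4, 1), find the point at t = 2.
P(2) = (5 + (-14)(2), -13 + (-4)(2), 17 + 1(2)) = (-23, -21, 19)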